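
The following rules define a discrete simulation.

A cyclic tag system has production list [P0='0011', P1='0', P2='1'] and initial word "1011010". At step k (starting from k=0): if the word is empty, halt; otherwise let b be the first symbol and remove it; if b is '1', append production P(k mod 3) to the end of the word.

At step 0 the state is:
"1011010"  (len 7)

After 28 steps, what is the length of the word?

gen 0: "1011010"  (len 7)
gen 1: "0110100011"  (len 10)
gen 2: "110100011"  (len 9)
gen 3: "101000111"  (len 9)
gen 4: "010001110011"  (len 12)
gen 5: "10001110011"  (len 11)
gen 6: "00011100111"  (len 11)
gen 7: "0011100111"  (len 10)
gen 8: "011100111"  (len 9)
gen 9: "11100111"  (len 8)
gen 10: "11001110011"  (len 11)
gen 11: "10011100110"  (len 11)
gen 12: "00111001101"  (len 11)
gen 13: "0111001101"  (len 10)
gen 14: "111001101"  (len 9)
gen 15: "110011011"  (len 9)
gen 16: "100110110011"  (len 12)
gen 17: "001101100110"  (len 12)
gen 18: "01101100110"  (len 11)
gen 19: "1101100110"  (len 10)
gen 20: "1011001100"  (len 10)
gen 21: "0110011001"  (len 10)
gen 22: "110011001"  (len 9)
gen 23: "100110010"  (len 9)
gen 24: "001100101"  (len 9)
gen 25: "01100101"  (len 8)
gen 26: "1100101"  (len 7)
gen 27: "1001011"  (len 7)
gen 28: "0010110011"  (len 10)

10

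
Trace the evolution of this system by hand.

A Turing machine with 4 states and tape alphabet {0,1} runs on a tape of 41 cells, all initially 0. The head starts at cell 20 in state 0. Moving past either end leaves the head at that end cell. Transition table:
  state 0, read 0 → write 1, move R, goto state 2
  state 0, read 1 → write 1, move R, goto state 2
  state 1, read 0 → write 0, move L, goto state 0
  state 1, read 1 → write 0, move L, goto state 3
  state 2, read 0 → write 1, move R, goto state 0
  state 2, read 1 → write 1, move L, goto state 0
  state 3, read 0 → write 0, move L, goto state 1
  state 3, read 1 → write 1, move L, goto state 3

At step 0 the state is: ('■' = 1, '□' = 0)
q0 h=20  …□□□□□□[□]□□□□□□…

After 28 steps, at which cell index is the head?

39

[0] q0 h=20  …□□□□□□[□]□□□□□□…
[1] q2 h=21  …□□□□□■[□]□□□□□□…
[2] q0 h=22  …□□□□■■[□]□□□□□□…
[3] q2 h=23  …□□□■■■[□]□□□□□□…
[4] q0 h=24  …□□■■■■[□]□□□□□□…
[5] q2 h=25  …□■■■■■[□]□□□□□□…
[6] q0 h=26  …■■■■■■[□]□□□□□□…
[7] q2 h=27  …■■■■■■[□]□□□□□□…
[8] q0 h=28  …■■■■■■[□]□□□□□□…
[9] q2 h=29  …■■■■■■[□]□□□□□□…
[10] q0 h=30  …■■■■■■[□]□□□□□□…
[11] q2 h=31  …■■■■■■[□]□□□□□□…
[12] q0 h=32  …■■■■■■[□]□□□□□□…
[13] q2 h=33  …■■■■■■[□]□□□□□□…
[14] q0 h=34  …■■■■■■[□]□□□□□□|
[15] q2 h=35  …■■■■■■[□]□□□□□|
[16] q0 h=36  …■■■■■■[□]□□□□|
[17] q2 h=37  …■■■■■■[□]□□□|
[18] q0 h=38  …■■■■■■[□]□□|
[19] q2 h=39  …■■■■■■[□]□|
[20] q0 h=40  …■■■■■■[□]|
[21] q2 h=40  …■■■■■■[■]|
[22] q0 h=39  …■■■■■■[■]■|
[23] q2 h=40  …■■■■■■[■]|
[24] q0 h=39  …■■■■■■[■]■|
[25] q2 h=40  …■■■■■■[■]|
[26] q0 h=39  …■■■■■■[■]■|
[27] q2 h=40  …■■■■■■[■]|
[28] q0 h=39  …■■■■■■[■]■|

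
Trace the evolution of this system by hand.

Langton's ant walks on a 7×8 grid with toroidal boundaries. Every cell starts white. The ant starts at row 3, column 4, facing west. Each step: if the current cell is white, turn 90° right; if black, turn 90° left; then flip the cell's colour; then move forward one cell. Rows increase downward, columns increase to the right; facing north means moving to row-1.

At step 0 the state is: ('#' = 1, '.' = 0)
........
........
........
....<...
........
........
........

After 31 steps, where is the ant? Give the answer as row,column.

gen 0: ........
........
........
....<...
........
........
........
gen 1: ........
........
....^...
....#...
........
........
........
gen 2: ........
........
....#>..
....#...
........
........
........
gen 3: ........
........
....##..
....#v..
........
........
........
gen 4: ........
........
....##..
....<#..
........
........
........
gen 5: ........
........
....##..
.....#..
....v...
........
........
gen 6: ........
........
....##..
.....#..
...<#...
........
........
gen 7: ........
........
....##..
...^.#..
...##...
........
........
gen 8: ........
........
....##..
...#>#..
...##...
........
........
gen 9: ........
........
....##..
...###..
...#v...
........
........
gen 10: ........
........
....##..
...###..
...#.>..
........
........
gen 11: ........
........
....##..
...###..
...#.#..
.....v..
........
gen 12: ........
........
....##..
...###..
...#.#..
....<#..
........
gen 13: ........
........
....##..
...###..
...#^#..
....##..
........
gen 14: ........
........
....##..
...###..
...##>..
....##..
........
gen 15: ........
........
....##..
...##^..
...##...
....##..
........
gen 16: ........
........
....##..
...#<...
...##...
....##..
........
gen 17: ........
........
....##..
...#....
...#v...
....##..
........
gen 18: ........
........
....##..
...#....
...#.>..
....##..
........
gen 19: ........
........
....##..
...#....
...#.#..
....#v..
........
gen 20: ........
........
....##..
...#....
...#.#..
....#.>.
........
gen 21: ........
........
....##..
...#....
...#.#..
....#.#.
......v.
gen 22: ........
........
....##..
...#....
...#.#..
....#.#.
.....<#.
gen 23: ........
........
....##..
...#....
...#.#..
....#^#.
.....##.
gen 24: ........
........
....##..
...#....
...#.#..
....##>.
.....##.
gen 25: ........
........
....##..
...#....
...#.#^.
....##..
.....##.
gen 26: ........
........
....##..
...#....
...#.##>
....##..
.....##.
gen 27: ........
........
....##..
...#....
...#.###
....##.v
.....##.
gen 28: ........
........
....##..
...#....
...#.###
....##<#
.....##.
gen 29: ........
........
....##..
...#....
...#.#^#
....####
.....##.
gen 30: ........
........
....##..
...#....
...#.<.#
....####
.....##.
gen 31: ........
........
....##..
...#....
...#...#
....#v##
.....##.

5,5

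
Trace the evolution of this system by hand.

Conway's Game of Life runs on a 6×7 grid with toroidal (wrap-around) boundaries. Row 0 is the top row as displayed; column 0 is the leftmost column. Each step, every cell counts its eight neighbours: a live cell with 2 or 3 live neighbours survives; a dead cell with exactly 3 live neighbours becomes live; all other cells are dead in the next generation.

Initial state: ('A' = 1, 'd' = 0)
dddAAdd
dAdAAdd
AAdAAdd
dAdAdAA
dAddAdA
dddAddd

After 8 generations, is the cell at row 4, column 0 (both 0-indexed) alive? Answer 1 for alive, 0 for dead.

1

step 0: dddAAdd
dAdAAdd
AAdAAdd
dAdAdAA
dAddAdA
dddAddd
step 1: ddddddd
AAdddAd
dAddddA
dAdAddA
dddAAdA
ddAAdAd
step 2: dAAdAdA
AAddddA
dAdddAA
dddAAdA
AdddddA
ddAAdAd
step 3: ddddAdA
ddddddd
dAAdAdd
ddddAdd
AdAdddA
ddAAAAd
step 4: ddddAdd
dddAdAd
dddAddd
AdAddAd
dAAdddA
AAAdAdd
step 5: dAAdAAd
dddAddd
ddAAddA
AdAAddA
dddddAA
AdAddAd
step 6: dAAdAAA
dAdddAd
AAddAdA
AAAAAdd
ddAAAAd
AdAAddd
step 7: ddddAAA
dddAddd
ddddAdA
ddddddd
AddddAA
Adddddd
step 8: ddddAAA
dddAddA
ddddddd
Adddddd
AdddddA
AdddAdd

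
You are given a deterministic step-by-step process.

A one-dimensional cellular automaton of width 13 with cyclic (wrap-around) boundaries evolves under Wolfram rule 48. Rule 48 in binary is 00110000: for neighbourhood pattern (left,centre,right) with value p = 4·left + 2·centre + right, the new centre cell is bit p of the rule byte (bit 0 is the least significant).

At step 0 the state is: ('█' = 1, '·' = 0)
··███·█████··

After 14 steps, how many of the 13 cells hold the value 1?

2

k=0  ··███·█████··
k=1  ·····█·····█·
k=2  ······█·····█
k=3  █······█·····
k=4  ·█······█····
k=5  ··█······█···
k=6  ···█······█··
k=7  ····█······█·
k=8  ·····█······█
k=9  █·····█······
k=10  ·█·····█·····
k=11  ··█·····█····
k=12  ···█·····█···
k=13  ····█·····█··
k=14  ·····█·····█·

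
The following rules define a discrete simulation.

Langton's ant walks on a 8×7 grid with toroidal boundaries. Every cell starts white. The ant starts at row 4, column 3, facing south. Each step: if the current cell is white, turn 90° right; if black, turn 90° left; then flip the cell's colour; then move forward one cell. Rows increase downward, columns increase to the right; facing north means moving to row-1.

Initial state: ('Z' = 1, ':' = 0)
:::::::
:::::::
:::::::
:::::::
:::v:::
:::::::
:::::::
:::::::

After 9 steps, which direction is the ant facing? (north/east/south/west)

step 0: :::::::
:::::::
:::::::
:::::::
:::v:::
:::::::
:::::::
:::::::
step 1: :::::::
:::::::
:::::::
:::::::
::<Z:::
:::::::
:::::::
:::::::
step 2: :::::::
:::::::
:::::::
::^::::
::ZZ:::
:::::::
:::::::
:::::::
step 3: :::::::
:::::::
:::::::
::Z>:::
::ZZ:::
:::::::
:::::::
:::::::
step 4: :::::::
:::::::
:::::::
::ZZ:::
::Zv:::
:::::::
:::::::
:::::::
step 5: :::::::
:::::::
:::::::
::ZZ:::
::Z:>::
:::::::
:::::::
:::::::
step 6: :::::::
:::::::
:::::::
::ZZ:::
::Z:Z::
::::v::
:::::::
:::::::
step 7: :::::::
:::::::
:::::::
::ZZ:::
::Z:Z::
:::<Z::
:::::::
:::::::
step 8: :::::::
:::::::
:::::::
::ZZ:::
::Z^Z::
:::ZZ::
:::::::
:::::::
step 9: :::::::
:::::::
:::::::
::ZZ:::
::ZZ>::
:::ZZ::
:::::::
:::::::

east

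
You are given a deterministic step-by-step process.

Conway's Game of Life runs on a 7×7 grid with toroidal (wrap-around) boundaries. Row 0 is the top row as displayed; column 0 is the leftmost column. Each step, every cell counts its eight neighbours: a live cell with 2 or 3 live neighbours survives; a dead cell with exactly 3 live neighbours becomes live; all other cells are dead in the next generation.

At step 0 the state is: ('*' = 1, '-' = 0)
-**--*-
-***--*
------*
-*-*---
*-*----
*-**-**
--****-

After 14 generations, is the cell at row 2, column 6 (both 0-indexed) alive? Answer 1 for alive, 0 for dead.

t=0: -**--*-
-***--*
------*
-*-*---
*-*----
*-**-**
--****-
t=1: *----**
-*-*-**
-*-*---
***----
*---*--
*----*-
*------
t=2: -*--**-
-*---*-
---**-*
*-**---
*------
**-----
**---*-
t=3: -**-**-
*-**--*
**-****
*****-*
*-*---*
-------
--*-**-
t=4: *------
-------
-------
-------
--*--**
-*-*-**
-**-**-
t=5: -*-----
-------
-------
-------
*-*-***
-*-*---
-*****-
t=6: -*-**--
-------
-------
-----**
*******
-------
**-**--
t=7: **-**--
-------
-------
-***---
*****--
-------
**-**--
t=8: **-**--
-------
--*----
*---*--
*---*--
-------
**-**--
t=9: **-**--
-***---
-------
-*-*---
-------
**-**--
**-**--
t=10: -------
**-**--
-*-*---
-------
**-**--
**-**--
-----**
t=11: *---***
**-**--
**-**--
**-**--
**-**--
-*-*---
*---***
t=12: -------
-------
-----**
-----**
-------
-*-*---
-*-*---
t=13: -------
-------
-----**
-----**
-------
-------
-------
t=14: -------
-------
-----**
-----**
-------
-------
-------

1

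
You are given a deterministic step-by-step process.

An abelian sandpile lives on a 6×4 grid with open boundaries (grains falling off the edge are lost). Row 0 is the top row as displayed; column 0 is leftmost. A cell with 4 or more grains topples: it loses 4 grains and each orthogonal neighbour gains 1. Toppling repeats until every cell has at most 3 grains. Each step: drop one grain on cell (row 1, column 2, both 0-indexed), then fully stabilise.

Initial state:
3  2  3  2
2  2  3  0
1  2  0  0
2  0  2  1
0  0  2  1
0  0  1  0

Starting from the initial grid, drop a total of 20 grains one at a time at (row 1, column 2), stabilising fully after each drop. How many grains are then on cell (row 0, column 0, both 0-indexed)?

step 0: 3  2  3  2
2  2  3  0
1  2  0  0
2  0  2  1
0  0  2  1
0  0  1  0
step 1: 3  3  0  3
2  3  1  1
1  2  1  0
2  0  2  1
0  0  2  1
0  0  1  0
step 2: 3  3  0  3
2  3  2  1
1  2  1  0
2  0  2  1
0  0  2  1
0  0  1  0
step 3: 3  3  0  3
2  3  3  1
1  2  1  0
2  0  2  1
0  0  2  1
0  0  1  0
step 4: 1  1  2  3
0  2  1  2
2  3  2  0
2  0  2  1
0  0  2  1
0  0  1  0
step 5: 1  1  2  3
0  2  2  2
2  3  2  0
2  0  2  1
0  0  2  1
0  0  1  0
step 6: 1  1  2  3
0  2  3  2
2  3  2  0
2  0  2  1
0  0  2  1
0  0  1  0
step 7: 1  1  3  3
0  3  0  3
2  3  3  0
2  0  2  1
0  0  2  1
0  0  1  0
step 8: 1  1  3  3
0  3  1  3
2  3  3  0
2  0  2  1
0  0  2  1
0  0  1  0
step 9: 1  1  3  3
0  3  2  3
2  3  3  0
2  0  2  1
0  0  2  1
0  0  1  0
step 10: 1  1  3  3
0  3  3  3
2  3  3  0
2  0  2  1
0  0  2  1
0  0  1  0
step 11: 1  3  2  1
1  2  0  2
3  1  2  2
2  1  3  1
0  0  2  1
0  0  1  0
step 12: 1  3  2  1
1  2  1  2
3  1  2  2
2  1  3  1
0  0  2  1
0  0  1  0
step 13: 1  3  2  1
1  2  2  2
3  1  2  2
2  1  3  1
0  0  2  1
0  0  1  0
step 14: 1  3  2  1
1  2  3  2
3  1  2  2
2  1  3  1
0  0  2  1
0  0  1  0
step 15: 1  3  3  1
1  3  0  3
3  1  3  2
2  1  3  1
0  0  2  1
0  0  1  0
step 16: 1  3  3  1
1  3  1  3
3  1  3  2
2  1  3  1
0  0  2  1
0  0  1  0
step 17: 1  3  3  1
1  3  2  3
3  1  3  2
2  1  3  1
0  0  2  1
0  0  1  0
step 18: 1  3  3  1
1  3  3  3
3  1  3  2
2  1  3  1
0  0  2  1
0  0  1  0
step 19: 2  1  2  3
2  2  0  2
3  3  3  0
2  2  0  3
0  0  3  1
0  0  1  0
step 20: 2  1  2  3
2  2  1  2
3  3  3  0
2  2  0  3
0  0  3  1
0  0  1  0

2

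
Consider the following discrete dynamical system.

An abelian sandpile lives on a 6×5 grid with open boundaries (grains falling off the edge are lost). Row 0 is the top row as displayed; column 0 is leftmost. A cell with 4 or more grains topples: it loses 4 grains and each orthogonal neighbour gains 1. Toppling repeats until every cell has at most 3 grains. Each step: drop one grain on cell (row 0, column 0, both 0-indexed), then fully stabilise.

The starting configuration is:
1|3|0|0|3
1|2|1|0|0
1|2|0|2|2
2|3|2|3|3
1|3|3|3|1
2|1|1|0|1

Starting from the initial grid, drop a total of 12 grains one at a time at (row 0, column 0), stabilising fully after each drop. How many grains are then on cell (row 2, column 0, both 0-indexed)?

step 0: 1|3|0|0|3
1|2|1|0|0
1|2|0|2|2
2|3|2|3|3
1|3|3|3|1
2|1|1|0|1
step 1: 2|3|0|0|3
1|2|1|0|0
1|2|0|2|2
2|3|2|3|3
1|3|3|3|1
2|1|1|0|1
step 2: 3|3|0|0|3
1|2|1|0|0
1|2|0|2|2
2|3|2|3|3
1|3|3|3|1
2|1|1|0|1
step 3: 1|0|1|0|3
2|3|1|0|0
1|2|0|2|2
2|3|2|3|3
1|3|3|3|1
2|1|1|0|1
step 4: 2|0|1|0|3
2|3|1|0|0
1|2|0|2|2
2|3|2|3|3
1|3|3|3|1
2|1|1|0|1
step 5: 3|0|1|0|3
2|3|1|0|0
1|2|0|2|2
2|3|2|3|3
1|3|3|3|1
2|1|1|0|1
step 6: 0|1|1|0|3
3|3|1|0|0
1|2|0|2|2
2|3|2|3|3
1|3|3|3|1
2|1|1|0|1
step 7: 1|1|1|0|3
3|3|1|0|0
1|2|0|2|2
2|3|2|3|3
1|3|3|3|1
2|1|1|0|1
step 8: 2|1|1|0|3
3|3|1|0|0
1|2|0|2|2
2|3|2|3|3
1|3|3|3|1
2|1|1|0|1
step 9: 3|1|1|0|3
3|3|1|0|0
1|2|0|2|2
2|3|2|3|3
1|3|3|3|1
2|1|1|0|1
step 10: 1|3|1|0|3
1|0|2|0|0
2|3|0|2|2
2|3|2|3|3
1|3|3|3|1
2|1|1|0|1
step 11: 2|3|1|0|3
1|0|2|0|0
2|3|0|2|2
2|3|2|3|3
1|3|3|3|1
2|1|1|0|1
step 12: 3|3|1|0|3
1|0|2|0|0
2|3|0|2|2
2|3|2|3|3
1|3|3|3|1
2|1|1|0|1

2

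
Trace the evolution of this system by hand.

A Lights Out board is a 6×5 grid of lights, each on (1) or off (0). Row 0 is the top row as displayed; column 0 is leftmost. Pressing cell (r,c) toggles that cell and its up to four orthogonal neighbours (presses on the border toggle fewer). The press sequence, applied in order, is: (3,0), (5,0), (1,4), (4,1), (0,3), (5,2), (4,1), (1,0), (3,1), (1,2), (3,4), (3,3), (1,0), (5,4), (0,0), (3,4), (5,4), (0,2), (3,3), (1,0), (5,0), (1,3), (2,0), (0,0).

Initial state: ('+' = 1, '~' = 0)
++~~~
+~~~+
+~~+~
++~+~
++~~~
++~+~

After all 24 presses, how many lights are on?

13

gen 0: ++~~~
+~~~+
+~~+~
++~+~
++~~~
++~+~
gen 1: ++~~~
+~~~+
~~~+~
~~~+~
~+~~~
++~+~
gen 2: ++~~~
+~~~+
~~~+~
~~~+~
++~~~
~~~+~
gen 3: ++~~+
+~~+~
~~~++
~~~+~
++~~~
~~~+~
gen 4: ++~~+
+~~+~
~~~++
~+~+~
~~+~~
~+~+~
gen 5: ++++~
+~~~~
~~~++
~+~+~
~~+~~
~+~+~
gen 6: ++++~
+~~~~
~~~++
~+~+~
~~~~~
~~+~~
gen 7: ++++~
+~~~~
~~~++
~~~+~
+++~~
~++~~
gen 8: ~+++~
~+~~~
+~~++
~~~+~
+++~~
~++~~
gen 9: ~+++~
~+~~~
++~++
++++~
+~+~~
~++~~
gen 10: ~+~+~
~~++~
+++++
++++~
+~+~~
~++~~
gen 11: ~+~+~
~~++~
++++~
+++~+
+~+~+
~++~~
gen 12: ~+~+~
~~++~
+++~~
++~+~
+~+++
~++~~
gen 13: ++~+~
++++~
~++~~
++~+~
+~+++
~++~~
gen 14: ++~+~
++++~
~++~~
++~+~
+~++~
~++++
gen 15: ~~~+~
~+++~
~++~~
++~+~
+~++~
~++++
gen 16: ~~~+~
~+++~
~++~+
++~~+
+~+++
~++++
gen 17: ~~~+~
~+++~
~++~+
++~~+
+~++~
~++~~
gen 18: ~++~~
~+~+~
~++~+
++~~+
+~++~
~++~~
gen 19: ~++~~
~+~+~
~++++
++++~
+~+~~
~++~~
gen 20: +++~~
+~~+~
+++++
++++~
+~+~~
~++~~
gen 21: +++~~
+~~+~
+++++
++++~
~~+~~
+~+~~
gen 22: ++++~
+~+~+
+++~+
++++~
~~+~~
+~+~~
gen 23: ++++~
~~+~+
~~+~+
~+++~
~~+~~
+~+~~
gen 24: ~~++~
+~+~+
~~+~+
~+++~
~~+~~
+~+~~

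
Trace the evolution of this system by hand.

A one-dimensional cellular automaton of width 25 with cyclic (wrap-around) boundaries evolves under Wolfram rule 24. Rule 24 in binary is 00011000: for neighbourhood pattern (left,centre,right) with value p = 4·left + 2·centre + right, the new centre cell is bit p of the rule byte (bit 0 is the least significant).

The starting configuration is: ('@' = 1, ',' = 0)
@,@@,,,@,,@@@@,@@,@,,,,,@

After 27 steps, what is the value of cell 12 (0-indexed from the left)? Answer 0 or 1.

0

k=0  @,@@,,,@,,@@@@,@@,@,,,,,@
k=1  ,,@,@,,,@,@,,,,@,,,@,,,,@
k=2  @,,,,@,,,,,@,,,,@,,,@,,,,
k=3  ,@,,,,@,,,,,@,,,,@,,,@,,,
k=4  ,,@,,,,@,,,,,@,,,,@,,,@,,
k=5  ,,,@,,,,@,,,,,@,,,,@,,,@,
k=6  ,,,,@,,,,@,,,,,@,,,,@,,,@
k=7  @,,,,@,,,,@,,,,,@,,,,@,,,
k=8  ,@,,,,@,,,,@,,,,,@,,,,@,,
k=9  ,,@,,,,@,,,,@,,,,,@,,,,@,
k=10  ,,,@,,,,@,,,,@,,,,,@,,,,@
k=11  @,,,@,,,,@,,,,@,,,,,@,,,,
k=12  ,@,,,@,,,,@,,,,@,,,,,@,,,
k=13  ,,@,,,@,,,,@,,,,@,,,,,@,,
k=14  ,,,@,,,@,,,,@,,,,@,,,,,@,
k=15  ,,,,@,,,@,,,,@,,,,@,,,,,@
k=16  @,,,,@,,,@,,,,@,,,,@,,,,,
k=17  ,@,,,,@,,,@,,,,@,,,,@,,,,
k=18  ,,@,,,,@,,,@,,,,@,,,,@,,,
k=19  ,,,@,,,,@,,,@,,,,@,,,,@,,
k=20  ,,,,@,,,,@,,,@,,,,@,,,,@,
k=21  ,,,,,@,,,,@,,,@,,,,@,,,,@
k=22  @,,,,,@,,,,@,,,@,,,,@,,,,
k=23  ,@,,,,,@,,,,@,,,@,,,,@,,,
k=24  ,,@,,,,,@,,,,@,,,@,,,,@,,
k=25  ,,,@,,,,,@,,,,@,,,@,,,,@,
k=26  ,,,,@,,,,,@,,,,@,,,@,,,,@
k=27  @,,,,@,,,,,@,,,,@,,,@,,,,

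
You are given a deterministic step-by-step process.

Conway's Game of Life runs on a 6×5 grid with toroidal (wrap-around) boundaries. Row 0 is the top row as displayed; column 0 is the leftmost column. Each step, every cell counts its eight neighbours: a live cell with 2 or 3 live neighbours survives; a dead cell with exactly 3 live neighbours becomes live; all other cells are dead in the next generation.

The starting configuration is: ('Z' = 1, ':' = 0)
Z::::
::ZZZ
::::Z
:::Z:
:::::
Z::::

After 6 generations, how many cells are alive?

2

[0] Z::::
::ZZZ
::::Z
:::Z:
:::::
Z::::
[1] ZZ:Z:
Z::ZZ
::Z:Z
:::::
:::::
:::::
[2] ZZZZ:
:::::
Z:::Z
:::::
:::::
:::::
[3] :ZZ::
::ZZ:
:::::
:::::
:::::
:ZZ::
[4] :::::
:ZZZ:
:::::
:::::
:::::
:ZZ::
[5] :::Z:
::Z::
::Z::
:::::
:::::
:::::
[6] :::::
::ZZ:
:::::
:::::
:::::
:::::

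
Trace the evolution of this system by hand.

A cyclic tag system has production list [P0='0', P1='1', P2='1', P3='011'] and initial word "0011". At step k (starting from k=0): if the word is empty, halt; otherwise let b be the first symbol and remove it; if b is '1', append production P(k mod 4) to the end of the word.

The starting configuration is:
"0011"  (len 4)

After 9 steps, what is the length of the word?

0) "0011"  (len 4)
1) "011"  (len 3)
2) "11"  (len 2)
3) "11"  (len 2)
4) "1011"  (len 4)
5) "0110"  (len 4)
6) "110"  (len 3)
7) "101"  (len 3)
8) "01011"  (len 5)
9) "1011"  (len 4)

4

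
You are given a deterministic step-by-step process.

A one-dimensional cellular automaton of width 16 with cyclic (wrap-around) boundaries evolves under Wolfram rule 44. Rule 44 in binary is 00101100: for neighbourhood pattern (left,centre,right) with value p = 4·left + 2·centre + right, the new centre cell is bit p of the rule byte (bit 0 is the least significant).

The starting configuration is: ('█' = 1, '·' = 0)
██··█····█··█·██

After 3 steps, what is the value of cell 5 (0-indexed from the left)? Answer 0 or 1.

0

gen 0: ██··█····█··█·██
gen 1: ····█····█··███·
gen 2: ····█····█··█···
gen 3: ····█····█··█···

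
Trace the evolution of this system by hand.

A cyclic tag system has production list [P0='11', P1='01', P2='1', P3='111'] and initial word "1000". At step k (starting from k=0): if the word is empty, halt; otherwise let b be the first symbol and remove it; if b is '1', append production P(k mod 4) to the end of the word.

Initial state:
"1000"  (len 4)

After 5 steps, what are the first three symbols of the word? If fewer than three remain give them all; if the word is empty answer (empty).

111

0) "1000"  (len 4)
1) "00011"  (len 5)
2) "0011"  (len 4)
3) "011"  (len 3)
4) "11"  (len 2)
5) "111"  (len 3)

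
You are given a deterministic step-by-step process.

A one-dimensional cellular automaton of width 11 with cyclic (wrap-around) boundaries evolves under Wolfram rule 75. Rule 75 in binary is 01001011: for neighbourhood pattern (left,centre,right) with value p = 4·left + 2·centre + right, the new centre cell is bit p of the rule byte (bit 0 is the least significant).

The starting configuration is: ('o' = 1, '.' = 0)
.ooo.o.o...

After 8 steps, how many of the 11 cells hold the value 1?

t=0: .ooo.o.o...
t=1: oo.o.....oo
t=2: .o...ooooo.
t=3: o..ooo...o.
t=4: ..oo.o.oo..
t=5: oooo...oo.o
t=6: ...o.oooo.o
t=7: .oo..o..o..
t=8: ooo.o..o..o

6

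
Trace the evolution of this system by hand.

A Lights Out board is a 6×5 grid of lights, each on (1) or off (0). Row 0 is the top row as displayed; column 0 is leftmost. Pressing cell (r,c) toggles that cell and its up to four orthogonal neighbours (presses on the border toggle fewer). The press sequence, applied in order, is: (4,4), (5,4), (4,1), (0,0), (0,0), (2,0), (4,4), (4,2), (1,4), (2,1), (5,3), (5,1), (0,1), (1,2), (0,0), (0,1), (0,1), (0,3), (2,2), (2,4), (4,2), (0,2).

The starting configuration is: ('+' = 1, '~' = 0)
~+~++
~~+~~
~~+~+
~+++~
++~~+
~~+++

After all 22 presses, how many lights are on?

17

t=0: ~+~++
~~+~~
~~+~+
~+++~
++~~+
~~+++
t=1: ~+~++
~~+~~
~~+~+
~++++
++~+~
~~++~
t=2: ~+~++
~~+~~
~~+~+
~++++
++~++
~~+~+
t=3: ~+~++
~~+~~
~~+~+
~~+++
~~+++
~++~+
t=4: +~~++
+~+~~
~~+~+
~~+++
~~+++
~++~+
t=5: ~+~++
~~+~~
~~+~+
~~+++
~~+++
~++~+
t=6: ~+~++
+~+~~
+++~+
+~+++
~~+++
~++~+
t=7: ~+~++
+~+~~
+++~+
+~++~
~~+~~
~++~~
t=8: ~+~++
+~+~~
+++~+
+~~+~
~+~+~
~+~~~
t=9: ~+~+~
+~+++
+++~~
+~~+~
~+~+~
~+~~~
t=10: ~+~+~
+++++
~~~~~
++~+~
~+~+~
~+~~~
t=11: ~+~+~
+++++
~~~~~
++~+~
~+~~~
~++++
t=12: ~+~+~
+++++
~~~~~
++~+~
~~~~~
+~~++
t=13: +~++~
+~+++
~~~~~
++~+~
~~~~~
+~~++
t=14: +~~+~
++~~+
~~+~~
++~+~
~~~~~
+~~++
t=15: ~+~+~
~+~~+
~~+~~
++~+~
~~~~~
+~~++
t=16: +~++~
~~~~+
~~+~~
++~+~
~~~~~
+~~++
t=17: ~+~+~
~+~~+
~~+~~
++~+~
~~~~~
+~~++
t=18: ~++~+
~+~++
~~+~~
++~+~
~~~~~
+~~++
t=19: ~++~+
~++++
~+~+~
++++~
~~~~~
+~~++
t=20: ~++~+
~+++~
~+~~+
+++++
~~~~~
+~~++
t=21: ~++~+
~+++~
~+~~+
++~++
~+++~
+~+++
t=22: ~~~++
~+~+~
~+~~+
++~++
~+++~
+~+++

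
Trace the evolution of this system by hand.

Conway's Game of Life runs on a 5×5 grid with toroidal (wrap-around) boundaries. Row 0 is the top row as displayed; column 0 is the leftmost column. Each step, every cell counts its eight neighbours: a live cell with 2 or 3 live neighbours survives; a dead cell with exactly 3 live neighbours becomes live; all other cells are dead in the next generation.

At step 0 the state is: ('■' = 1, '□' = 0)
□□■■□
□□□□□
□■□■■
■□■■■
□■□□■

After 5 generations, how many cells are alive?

2

t=0: □□■■□
□□□□□
□■□■■
■□■■■
□■□□■
t=1: □□■■□
□□□□■
□■□□□
□□□□□
□■□□□
t=2: □□■■□
□□■■□
□□□□□
□□□□□
□□■□□
t=3: □■□□□
□□■■□
□□□□□
□□□□□
□□■■□
t=4: □■□□□
□□■□□
□□□□□
□□□□□
□□■□□
t=5: □■■□□
□□□□□
□□□□□
□□□□□
□□□□□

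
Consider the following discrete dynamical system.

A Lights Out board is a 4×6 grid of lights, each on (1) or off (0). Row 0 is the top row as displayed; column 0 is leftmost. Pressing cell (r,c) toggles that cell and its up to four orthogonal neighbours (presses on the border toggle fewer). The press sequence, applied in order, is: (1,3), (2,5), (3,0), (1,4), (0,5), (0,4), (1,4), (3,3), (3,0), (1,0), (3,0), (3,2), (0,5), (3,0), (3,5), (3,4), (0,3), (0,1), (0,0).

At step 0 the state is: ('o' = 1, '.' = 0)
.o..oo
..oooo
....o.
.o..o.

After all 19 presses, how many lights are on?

11

[0] .o..oo
..oooo
....o.
.o..o.
[1] .o.ooo
.....o
...oo.
.o..o.
[2] .o.ooo
......
...o.o
.o..oo
[3] .o.ooo
......
o..o.o
o...oo
[4] .o.o.o
...ooo
o..ooo
o...oo
[5] .o.oo.
...oo.
o..ooo
o...oo
[6] .o...o
...o..
o..ooo
o...oo
[7] .o..oo
....oo
o..o.o
o...oo
[8] .o..oo
....oo
o....o
o.oo.o
[9] .o..oo
....oo
.....o
.ooo.o
[10] oo..oo
oo..oo
o....o
.ooo.o
[11] oo..oo
oo..oo
.....o
o.oo.o
[12] oo..oo
oo..oo
..o..o
oo...o
[13] oo....
oo..o.
..o..o
oo...o
[14] oo....
oo..o.
o.o..o
.....o
[15] oo....
oo..o.
o.o...
....o.
[16] oo....
oo..o.
o.o.o.
...o.o
[17] ooooo.
oo.oo.
o.o.o.
...o.o
[18] ...oo.
o..oo.
o.o.o.
...o.o
[19] oo.oo.
...oo.
o.o.o.
...o.o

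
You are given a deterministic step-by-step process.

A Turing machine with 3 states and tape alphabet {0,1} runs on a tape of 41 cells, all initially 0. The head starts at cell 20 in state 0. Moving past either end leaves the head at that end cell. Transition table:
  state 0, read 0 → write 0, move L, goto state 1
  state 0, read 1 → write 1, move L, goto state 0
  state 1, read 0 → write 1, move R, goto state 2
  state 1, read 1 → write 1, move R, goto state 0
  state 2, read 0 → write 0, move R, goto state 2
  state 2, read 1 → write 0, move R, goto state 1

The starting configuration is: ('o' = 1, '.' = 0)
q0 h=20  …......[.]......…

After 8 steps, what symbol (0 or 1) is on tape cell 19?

gen 0: q0 h=20  …......[.]......…
gen 1: q1 h=19  …......[.]......…
gen 2: q2 h=20  ….....o[.]......…
gen 3: q2 h=21  …....o.[.]......…
gen 4: q2 h=22  …...o..[.]......…
gen 5: q2 h=23  …..o...[.]......…
gen 6: q2 h=24  ….o....[.]......…
gen 7: q2 h=25  …o.....[.]......…
gen 8: q2 h=26  …......[.]......…

1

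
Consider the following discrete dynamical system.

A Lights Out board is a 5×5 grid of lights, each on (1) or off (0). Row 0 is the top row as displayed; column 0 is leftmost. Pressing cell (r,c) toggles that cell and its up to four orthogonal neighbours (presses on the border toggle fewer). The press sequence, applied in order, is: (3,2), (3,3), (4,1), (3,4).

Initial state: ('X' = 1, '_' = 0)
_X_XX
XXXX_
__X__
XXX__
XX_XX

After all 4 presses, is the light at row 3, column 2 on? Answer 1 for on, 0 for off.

1

[0] _X_XX
XXXX_
__X__
XXX__
XX_XX
[1] _X_XX
XXXX_
_____
X__X_
XXXXX
[2] _X_XX
XXXX_
___X_
X_X_X
XXX_X
[3] _X_XX
XXXX_
___X_
XXX_X
____X
[4] _X_XX
XXXX_
___XX
XXXX_
_____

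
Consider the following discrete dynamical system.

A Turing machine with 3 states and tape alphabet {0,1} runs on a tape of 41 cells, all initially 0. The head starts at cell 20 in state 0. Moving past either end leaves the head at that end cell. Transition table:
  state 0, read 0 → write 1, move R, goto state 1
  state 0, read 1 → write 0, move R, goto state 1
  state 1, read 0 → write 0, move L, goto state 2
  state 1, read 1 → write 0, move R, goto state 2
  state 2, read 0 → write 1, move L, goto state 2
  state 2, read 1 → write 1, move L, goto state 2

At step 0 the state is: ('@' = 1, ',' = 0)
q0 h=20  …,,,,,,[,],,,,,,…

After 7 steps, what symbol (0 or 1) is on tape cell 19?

1

k=0  q0 h=20  …,,,,,,[,],,,,,,…
k=1  q1 h=21  …,,,,,@[,],,,,,,…
k=2  q2 h=20  …,,,,,,[@],,,,,,…
k=3  q2 h=19  …,,,,,,[,]@,,,,,…
k=4  q2 h=18  …,,,,,,[,]@@,,,,…
k=5  q2 h=17  …,,,,,,[,]@@@,,,…
k=6  q2 h=16  …,,,,,,[,]@@@@,,…
k=7  q2 h=15  …,,,,,,[,]@@@@@,…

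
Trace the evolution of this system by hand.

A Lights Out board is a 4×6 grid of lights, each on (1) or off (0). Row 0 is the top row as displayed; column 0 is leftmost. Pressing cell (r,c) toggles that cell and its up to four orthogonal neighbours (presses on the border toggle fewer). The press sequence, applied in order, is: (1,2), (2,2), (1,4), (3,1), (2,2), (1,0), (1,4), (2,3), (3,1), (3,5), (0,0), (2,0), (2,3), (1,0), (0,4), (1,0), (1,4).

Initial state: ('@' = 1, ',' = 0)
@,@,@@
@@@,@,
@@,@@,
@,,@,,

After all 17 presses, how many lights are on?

14

0) @,@,@@
@@@,@,
@@,@@,
@,,@,,
1) @,,,@@
@,,@@,
@@@@@,
@,,@,,
2) @,,,@@
@,@@@,
@,,,@,
@,@@,,
3) @,,,,@
@,@,,@
@,,,,,
@,@@,,
4) @,,,,@
@,@,,@
@@,,,,
,@,@,,
5) @,,,,@
@,,,,@
@,@@,,
,@@@,,
6) ,,,,,@
,@,,,@
,,@@,,
,@@@,,
7) ,,,,@@
,@,@@,
,,@@@,
,@@@,,
8) ,,,,@@
,@,,@,
,,,,,,
,@@,,,
9) ,,,,@@
,@,,@,
,@,,,,
@,,,,,
10) ,,,,@@
,@,,@,
,@,,,@
@,,,@@
11) @@,,@@
@@,,@,
,@,,,@
@,,,@@
12) @@,,@@
,@,,@,
@,,,,@
,,,,@@
13) @@,,@@
,@,@@,
@,@@@@
,,,@@@
14) ,@,,@@
@,,@@,
,,@@@@
,,,@@@
15) ,@,@,,
@,,@,,
,,@@@@
,,,@@@
16) @@,@,,
,@,@,,
@,@@@@
,,,@@@
17) @@,@@,
,@,,@@
@,@@,@
,,,@@@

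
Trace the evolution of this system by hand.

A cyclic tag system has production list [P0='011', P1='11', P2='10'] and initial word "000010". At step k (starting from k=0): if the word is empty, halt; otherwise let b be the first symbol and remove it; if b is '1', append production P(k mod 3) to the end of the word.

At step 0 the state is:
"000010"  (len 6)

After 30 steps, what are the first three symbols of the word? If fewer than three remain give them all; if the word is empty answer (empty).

100

[0] "000010"  (len 6)
[1] "00010"  (len 5)
[2] "0010"  (len 4)
[3] "010"  (len 3)
[4] "10"  (len 2)
[5] "011"  (len 3)
[6] "11"  (len 2)
[7] "1011"  (len 4)
[8] "01111"  (len 5)
[9] "1111"  (len 4)
[10] "111011"  (len 6)
[11] "1101111"  (len 7)
[12] "10111110"  (len 8)
[13] "0111110011"  (len 10)
[14] "111110011"  (len 9)
[15] "1111001110"  (len 10)
[16] "111001110011"  (len 12)
[17] "1100111001111"  (len 13)
[18] "10011100111110"  (len 14)
[19] "0011100111110011"  (len 16)
[20] "011100111110011"  (len 15)
[21] "11100111110011"  (len 14)
[22] "1100111110011011"  (len 16)
[23] "10011111001101111"  (len 17)
[24] "001111100110111110"  (len 18)
[25] "01111100110111110"  (len 17)
[26] "1111100110111110"  (len 16)
[27] "11110011011111010"  (len 17)
[28] "1110011011111010011"  (len 19)
[29] "11001101111101001111"  (len 20)
[30] "100110111110100111110"  (len 21)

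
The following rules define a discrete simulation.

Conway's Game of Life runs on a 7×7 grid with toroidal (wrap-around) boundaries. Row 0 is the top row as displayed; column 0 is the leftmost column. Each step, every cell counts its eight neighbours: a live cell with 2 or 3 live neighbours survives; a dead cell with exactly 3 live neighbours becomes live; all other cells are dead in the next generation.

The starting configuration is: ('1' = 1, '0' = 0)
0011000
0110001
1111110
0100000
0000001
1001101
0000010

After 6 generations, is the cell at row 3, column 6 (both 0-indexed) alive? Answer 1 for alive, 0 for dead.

step 0: 0011000
0110001
1111110
0100000
0000001
1001101
0000010
step 1: 0111000
0000011
0001111
0101111
0000011
1000101
0010011
step 2: 1111100
1000001
0011000
0011000
0001000
1000100
0010111
step 3: 0010100
1000101
0111000
0000100
0011100
0000101
0010001
step 4: 1100001
1000110
1111110
0100100
0000100
0010100
0000000
step 5: 1100011
0000000
1010000
1100000
0000110
0001000
1100000
step 6: 0100001
0000000
1000000
1100001
0000100
0000100
0110000

1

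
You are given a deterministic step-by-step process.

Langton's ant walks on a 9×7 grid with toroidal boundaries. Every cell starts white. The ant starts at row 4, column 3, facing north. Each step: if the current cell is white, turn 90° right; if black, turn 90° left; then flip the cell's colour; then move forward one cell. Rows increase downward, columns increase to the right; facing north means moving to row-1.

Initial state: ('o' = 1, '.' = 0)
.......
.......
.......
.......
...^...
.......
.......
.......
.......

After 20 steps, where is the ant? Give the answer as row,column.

6,1

t=0: .......
.......
.......
.......
...^...
.......
.......
.......
.......
t=1: .......
.......
.......
.......
...o>..
.......
.......
.......
.......
t=2: .......
.......
.......
.......
...oo..
....v..
.......
.......
.......
t=3: .......
.......
.......
.......
...oo..
...<o..
.......
.......
.......
t=4: .......
.......
.......
.......
...^o..
...oo..
.......
.......
.......
t=5: .......
.......
.......
.......
..<.o..
...oo..
.......
.......
.......
t=6: .......
.......
.......
..^....
..o.o..
...oo..
.......
.......
.......
t=7: .......
.......
.......
..o>...
..o.o..
...oo..
.......
.......
.......
t=8: .......
.......
.......
..oo...
..ovo..
...oo..
.......
.......
.......
t=9: .......
.......
.......
..oo...
..<oo..
...oo..
.......
.......
.......
t=10: .......
.......
.......
..oo...
...oo..
..voo..
.......
.......
.......
t=11: .......
.......
.......
..oo...
...oo..
.<ooo..
.......
.......
.......
t=12: .......
.......
.......
..oo...
.^.oo..
.oooo..
.......
.......
.......
t=13: .......
.......
.......
..oo...
.o>oo..
.oooo..
.......
.......
.......
t=14: .......
.......
.......
..oo...
.oooo..
.ovoo..
.......
.......
.......
t=15: .......
.......
.......
..oo...
.oooo..
.o.>o..
.......
.......
.......
t=16: .......
.......
.......
..oo...
.oo^o..
.o..o..
.......
.......
.......
t=17: .......
.......
.......
..oo...
.o<.o..
.o..o..
.......
.......
.......
t=18: .......
.......
.......
..oo...
.o..o..
.ov.o..
.......
.......
.......
t=19: .......
.......
.......
..oo...
.o..o..
.<o.o..
.......
.......
.......
t=20: .......
.......
.......
..oo...
.o..o..
..o.o..
.v.....
.......
.......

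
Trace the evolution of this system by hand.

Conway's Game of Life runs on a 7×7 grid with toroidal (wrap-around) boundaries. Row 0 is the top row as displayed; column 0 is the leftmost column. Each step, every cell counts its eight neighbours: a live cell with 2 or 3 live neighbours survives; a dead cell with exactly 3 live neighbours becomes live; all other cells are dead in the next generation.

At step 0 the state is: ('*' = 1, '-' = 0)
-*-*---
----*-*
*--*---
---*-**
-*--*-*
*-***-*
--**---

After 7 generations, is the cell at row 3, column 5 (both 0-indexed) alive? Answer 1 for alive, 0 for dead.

gen 0: -*-*---
----*-*
*--*---
---*-**
-*--*-*
*-***-*
--**---
gen 1: ---**--
*-***--
*--*---
--**-**
-*-----
*---*-*
*------
gen 2: -**-*--
-**----
*----*-
*****-*
-****--
**----*
*--****
gen 3: ----*-*
*-**---
----**-
------*
----*--
-------
---**--
gen 4: --*-**-
---*--*
---****
----*--
-------
---**--
---***-
gen 5: --*---*
--*---*
---*--*
---**--
---**--
---*-*-
--*----
gen 6: -***---
*-**-**
--****-
--*--*-
--*--*-
--**---
--**---
gen 7: *-----*
*----**
-------
-**--**
-**-*--
-*--*--
----*--

1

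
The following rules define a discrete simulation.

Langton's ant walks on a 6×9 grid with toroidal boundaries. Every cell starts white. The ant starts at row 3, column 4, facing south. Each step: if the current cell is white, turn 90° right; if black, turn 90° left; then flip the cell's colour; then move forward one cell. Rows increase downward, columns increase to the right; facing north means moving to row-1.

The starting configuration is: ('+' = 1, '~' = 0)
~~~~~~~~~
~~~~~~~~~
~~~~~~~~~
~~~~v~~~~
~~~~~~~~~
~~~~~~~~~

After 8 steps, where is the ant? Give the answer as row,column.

3,4

step 0: ~~~~~~~~~
~~~~~~~~~
~~~~~~~~~
~~~~v~~~~
~~~~~~~~~
~~~~~~~~~
step 1: ~~~~~~~~~
~~~~~~~~~
~~~~~~~~~
~~~<+~~~~
~~~~~~~~~
~~~~~~~~~
step 2: ~~~~~~~~~
~~~~~~~~~
~~~^~~~~~
~~~++~~~~
~~~~~~~~~
~~~~~~~~~
step 3: ~~~~~~~~~
~~~~~~~~~
~~~+>~~~~
~~~++~~~~
~~~~~~~~~
~~~~~~~~~
step 4: ~~~~~~~~~
~~~~~~~~~
~~~++~~~~
~~~+v~~~~
~~~~~~~~~
~~~~~~~~~
step 5: ~~~~~~~~~
~~~~~~~~~
~~~++~~~~
~~~+~>~~~
~~~~~~~~~
~~~~~~~~~
step 6: ~~~~~~~~~
~~~~~~~~~
~~~++~~~~
~~~+~+~~~
~~~~~v~~~
~~~~~~~~~
step 7: ~~~~~~~~~
~~~~~~~~~
~~~++~~~~
~~~+~+~~~
~~~~<+~~~
~~~~~~~~~
step 8: ~~~~~~~~~
~~~~~~~~~
~~~++~~~~
~~~+^+~~~
~~~~++~~~
~~~~~~~~~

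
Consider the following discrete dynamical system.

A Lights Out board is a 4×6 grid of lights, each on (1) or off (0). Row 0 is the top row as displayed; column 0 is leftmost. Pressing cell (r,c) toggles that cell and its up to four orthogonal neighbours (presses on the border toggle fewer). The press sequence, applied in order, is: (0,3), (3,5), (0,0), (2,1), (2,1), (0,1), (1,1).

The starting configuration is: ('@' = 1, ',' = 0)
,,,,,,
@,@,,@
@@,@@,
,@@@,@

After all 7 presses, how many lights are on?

k=0  ,,,,,,
@,@,,@
@@,@@,
,@@@,@
k=1  ,,@@@,
@,@@,@
@@,@@,
,@@@,@
k=2  ,,@@@,
@,@@,@
@@,@@@
,@@@@,
k=3  @@@@@,
,,@@,@
@@,@@@
,@@@@,
k=4  @@@@@,
,@@@,@
,,@@@@
,,@@@,
k=5  @@@@@,
,,@@,@
@@,@@@
,@@@@,
k=6  ,,,@@,
,@@@,@
@@,@@@
,@@@@,
k=7  ,@,@@,
@,,@,@
@,,@@@
,@@@@,

14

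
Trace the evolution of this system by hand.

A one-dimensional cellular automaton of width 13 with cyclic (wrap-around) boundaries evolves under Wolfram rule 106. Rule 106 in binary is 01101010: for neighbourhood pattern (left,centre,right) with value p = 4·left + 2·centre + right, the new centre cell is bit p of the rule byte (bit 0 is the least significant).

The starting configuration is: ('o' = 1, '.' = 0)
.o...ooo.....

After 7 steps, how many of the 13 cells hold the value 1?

4

0) .o...ooo.....
1) o...oo.o.....
2) ...oooo.....o
3) ..oo..o....o.
4) .ooo.o....o..
5) oo.oo....o...
6) ooooo...o...o
7) ....o..o...oo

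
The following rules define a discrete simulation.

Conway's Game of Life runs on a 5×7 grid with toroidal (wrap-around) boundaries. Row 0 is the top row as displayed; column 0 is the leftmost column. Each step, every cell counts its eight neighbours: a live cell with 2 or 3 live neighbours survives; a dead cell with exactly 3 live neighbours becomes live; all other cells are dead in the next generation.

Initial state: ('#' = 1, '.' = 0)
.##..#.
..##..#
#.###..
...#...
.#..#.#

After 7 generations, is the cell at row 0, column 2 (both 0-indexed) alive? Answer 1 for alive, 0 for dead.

t=0: .##..#.
..##..#
#.###..
...#...
.#..#.#
t=1: .#..###
#....##
.#..#..
##...#.
##.###.
t=2: .###...
.#.....
.#..#..
...#.#.
...#...
t=3: .#.#...
##.#...
..#.#..
..##...
...#...
t=4: ##.##..
##.##..
....#..
..#.#..
...##..
t=5: ##...#.
##...#.
.##.##.
....##.
.#...#.
t=6: ..#.##.
.....#.
####...
.###..#
##...#.
t=7: .#..##.
.....##
#..##.#
...##.#
#....#.

0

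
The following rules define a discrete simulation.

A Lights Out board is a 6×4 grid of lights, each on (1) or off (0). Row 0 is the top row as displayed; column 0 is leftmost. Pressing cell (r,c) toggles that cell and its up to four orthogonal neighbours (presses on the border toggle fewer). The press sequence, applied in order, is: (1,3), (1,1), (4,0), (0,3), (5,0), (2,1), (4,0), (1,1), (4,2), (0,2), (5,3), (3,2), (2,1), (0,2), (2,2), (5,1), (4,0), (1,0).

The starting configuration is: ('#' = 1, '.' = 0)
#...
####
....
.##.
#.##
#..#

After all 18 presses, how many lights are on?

12

t=0: #...
####
....
.##.
#.##
#..#
t=1: #..#
##..
...#
.##.
#.##
#..#
t=2: ##.#
..#.
.#.#
.##.
#.##
#..#
t=3: ##.#
..#.
.#.#
###.
.###
...#
t=4: ###.
..##
.#.#
###.
.###
...#
t=5: ###.
..##
.#.#
###.
####
##.#
t=6: ###.
.###
#.##
#.#.
####
##.#
t=7: ###.
.###
#.##
..#.
..##
.#.#
t=8: #.#.
#..#
####
..#.
..##
.#.#
t=9: #.#.
#..#
####
....
.#..
.###
t=10: ##.#
#.##
####
....
.#..
.###
t=11: ##.#
#.##
####
....
.#.#
.#..
t=12: ##.#
#.##
##.#
.###
.###
.#..
t=13: ##.#
####
..##
..##
.###
.#..
t=14: #.#.
##.#
..##
..##
.###
.#..
t=15: #.#.
####
.#..
...#
.###
.#..
t=16: #.#.
####
.#..
...#
..##
#.#.
t=17: #.#.
####
.#..
#..#
####
..#.
t=18: ..#.
..##
##..
#..#
####
..#.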